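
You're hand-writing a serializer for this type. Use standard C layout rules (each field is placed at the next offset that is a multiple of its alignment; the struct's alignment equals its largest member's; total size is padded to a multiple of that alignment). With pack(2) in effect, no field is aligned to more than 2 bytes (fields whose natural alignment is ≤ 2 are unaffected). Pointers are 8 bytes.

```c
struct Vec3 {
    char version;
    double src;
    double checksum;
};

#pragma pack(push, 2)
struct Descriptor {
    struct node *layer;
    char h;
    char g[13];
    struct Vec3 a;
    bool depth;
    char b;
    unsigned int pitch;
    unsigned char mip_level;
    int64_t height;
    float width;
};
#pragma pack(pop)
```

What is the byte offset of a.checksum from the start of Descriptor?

Vec3: 0..1  version  (1B, 1-aligned); 1..8  -- padding (7B); 8..16  src  (8B, 8-aligned); 16..24  checksum  (8B, 8-aligned); sizeof = 24, alignof = 8
0..8  layer  (8B, 2-aligned)
8..9  h  (1B, 1-aligned)
9..22  g  (13B, 1-aligned)
22..46  a  (24B, 2-aligned)
within Vec3: checksum at 16
22 + 16 = 38

38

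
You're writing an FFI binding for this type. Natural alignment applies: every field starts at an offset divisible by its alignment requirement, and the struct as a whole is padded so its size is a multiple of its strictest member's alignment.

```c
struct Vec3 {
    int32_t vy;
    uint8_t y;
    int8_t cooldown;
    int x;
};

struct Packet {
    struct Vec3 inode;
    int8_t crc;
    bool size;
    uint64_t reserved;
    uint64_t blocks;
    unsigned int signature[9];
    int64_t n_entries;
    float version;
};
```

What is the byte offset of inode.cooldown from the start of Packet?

5

Vec3: 0..4  vy  (4B, 4-aligned); 4..5  y  (1B, 1-aligned); 5..6  cooldown  (1B, 1-aligned); 6..8  -- padding (2B); 8..12  x  (4B, 4-aligned); sizeof = 12, alignof = 4
0..12  inode  (12B, 4-aligned)
within Vec3: cooldown at 5
0 + 5 = 5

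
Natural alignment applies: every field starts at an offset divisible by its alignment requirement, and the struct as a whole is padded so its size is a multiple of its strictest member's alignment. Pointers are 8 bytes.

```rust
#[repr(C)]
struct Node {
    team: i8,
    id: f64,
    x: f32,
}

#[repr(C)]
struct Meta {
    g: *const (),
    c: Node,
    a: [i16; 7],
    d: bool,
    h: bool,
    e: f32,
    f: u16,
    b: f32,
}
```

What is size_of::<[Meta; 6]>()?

384

Node: @0: team [1B, align 1] → 1; +7 pad (align 8); @8: id [8B, align 8] → 16; @16: x [4B, align 4] → 20; +4 tail pad (align 8); size 24, align 8
@0: g [8B, align 8] → 8
@8: c [24B, align 8] → 32
@32: a [14B, align 2] → 46
@46: d [1B, align 1] → 47
@47: h [1B, align 1] → 48
@48: e [4B, align 4] → 52
@52: f [2B, align 2] → 54
+2 pad (align 4)
@56: b [4B, align 4] → 60
+4 tail pad (align 8)
size 64, align 8
array of 6: 6 × 64 = 384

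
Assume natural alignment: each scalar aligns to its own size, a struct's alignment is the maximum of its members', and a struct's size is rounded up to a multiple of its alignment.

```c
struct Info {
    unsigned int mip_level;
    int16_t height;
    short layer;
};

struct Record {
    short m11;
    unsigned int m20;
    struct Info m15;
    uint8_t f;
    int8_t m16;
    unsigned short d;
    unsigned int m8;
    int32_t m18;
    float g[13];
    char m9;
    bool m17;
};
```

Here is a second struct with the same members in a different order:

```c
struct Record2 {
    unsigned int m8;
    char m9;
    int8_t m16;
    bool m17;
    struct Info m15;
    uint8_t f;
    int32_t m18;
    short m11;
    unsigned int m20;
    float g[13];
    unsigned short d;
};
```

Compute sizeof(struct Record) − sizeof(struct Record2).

Info: 0..4  mip_level  (4B, 4-aligned); 4..6  height  (2B, 2-aligned); 6..8  layer  (2B, 2-aligned); sizeof = 8, alignof = 4
0..2  m11  (2B, 2-aligned)
2..4  -- padding (2B)
4..8  m20  (4B, 4-aligned)
8..16  m15  (8B, 4-aligned)
16..17  f  (1B, 1-aligned)
17..18  m16  (1B, 1-aligned)
18..20  d  (2B, 2-aligned)
20..24  m8  (4B, 4-aligned)
24..28  m18  (4B, 4-aligned)
28..80  g  (52B, 4-aligned)
80..81  m9  (1B, 1-aligned)
81..82  m17  (1B, 1-aligned)
82..84  -- tail padding (2B)
sizeof = 84, alignof = 4
— Record2 —
0..4  m8  (4B, 4-aligned)
4..5  m9  (1B, 1-aligned)
5..6  m16  (1B, 1-aligned)
6..7  m17  (1B, 1-aligned)
7..8  -- padding (1B)
8..16  m15  (8B, 4-aligned)
16..17  f  (1B, 1-aligned)
17..20  -- padding (3B)
20..24  m18  (4B, 4-aligned)
24..26  m11  (2B, 2-aligned)
26..28  -- padding (2B)
28..32  m20  (4B, 4-aligned)
32..84  g  (52B, 4-aligned)
84..86  d  (2B, 2-aligned)
86..88  -- tail padding (2B)
sizeof = 88, alignof = 4
84 − 88 = -4

-4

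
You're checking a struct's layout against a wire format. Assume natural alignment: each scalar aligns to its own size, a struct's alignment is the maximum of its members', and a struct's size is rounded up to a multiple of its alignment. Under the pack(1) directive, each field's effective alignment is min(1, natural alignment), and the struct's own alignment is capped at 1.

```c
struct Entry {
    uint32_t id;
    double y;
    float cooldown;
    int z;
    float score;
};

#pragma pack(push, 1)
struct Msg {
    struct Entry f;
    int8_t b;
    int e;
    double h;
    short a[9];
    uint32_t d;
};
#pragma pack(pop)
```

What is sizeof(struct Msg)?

67 bytes

Entry: id at 0 (size 4, align 4) → ends 4; pad 4 to align 8 for y; y at 8 (size 8, align 8) → ends 16; cooldown at 16 (size 4, align 4) → ends 20; z at 20 (size 4, align 4) → ends 24; score at 24 (size 4, align 4) → ends 28; tail pad 4 to reach multiple of 8; total 32 bytes, alignment 8
f at 0 (size 32, align 1) → ends 32
b at 32 (size 1, align 1) → ends 33
e at 33 (size 4, align 1) → ends 37
h at 37 (size 8, align 1) → ends 45
a at 45 (size 18, align 1) → ends 63
d at 63 (size 4, align 1) → ends 67
total 67 bytes, alignment 1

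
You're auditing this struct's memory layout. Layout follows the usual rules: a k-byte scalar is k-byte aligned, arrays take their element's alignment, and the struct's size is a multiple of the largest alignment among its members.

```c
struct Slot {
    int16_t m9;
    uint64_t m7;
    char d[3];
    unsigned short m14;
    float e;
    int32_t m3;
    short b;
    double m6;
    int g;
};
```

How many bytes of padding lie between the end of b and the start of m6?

6

m9 at 0 (size 2, align 2) → ends 2
pad 6 to align 8 for m7
m7 at 8 (size 8, align 8) → ends 16
d at 16 (size 3, align 1) → ends 19
pad 1 to align 2 for m14
m14 at 20 (size 2, align 2) → ends 22
pad 2 to align 4 for e
e at 24 (size 4, align 4) → ends 28
m3 at 28 (size 4, align 4) → ends 32
b at 32 (size 2, align 2) → ends 34
pad 6 to align 8 for m6
m6 at 40 (size 8, align 8) → ends 48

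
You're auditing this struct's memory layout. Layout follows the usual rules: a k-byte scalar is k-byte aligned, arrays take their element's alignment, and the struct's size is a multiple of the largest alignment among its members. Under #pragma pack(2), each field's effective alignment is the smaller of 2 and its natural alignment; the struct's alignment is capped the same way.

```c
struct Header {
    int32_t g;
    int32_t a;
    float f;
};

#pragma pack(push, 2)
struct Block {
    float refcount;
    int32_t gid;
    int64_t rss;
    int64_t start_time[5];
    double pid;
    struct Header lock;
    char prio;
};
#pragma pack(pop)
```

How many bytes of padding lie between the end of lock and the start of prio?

0

Header: 0..4  g  (4B, 4-aligned); 4..8  a  (4B, 4-aligned); 8..12  f  (4B, 4-aligned); sizeof = 12, alignof = 4
0..4  refcount  (4B, 2-aligned)
4..8  gid  (4B, 2-aligned)
8..16  rss  (8B, 2-aligned)
16..56  start_time  (40B, 2-aligned)
56..64  pid  (8B, 2-aligned)
64..76  lock  (12B, 2-aligned)
76..77  prio  (1B, 1-aligned)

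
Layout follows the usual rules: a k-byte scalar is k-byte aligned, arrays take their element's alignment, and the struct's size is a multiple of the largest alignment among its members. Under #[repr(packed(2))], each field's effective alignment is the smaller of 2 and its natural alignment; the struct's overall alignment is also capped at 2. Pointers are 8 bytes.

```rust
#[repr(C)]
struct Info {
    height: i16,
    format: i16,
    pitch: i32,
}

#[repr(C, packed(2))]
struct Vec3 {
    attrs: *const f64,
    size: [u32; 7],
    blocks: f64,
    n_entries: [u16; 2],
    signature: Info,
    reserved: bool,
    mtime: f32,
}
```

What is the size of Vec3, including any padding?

62 bytes

Info: @0: height [2B, align 2] → 2; @2: format [2B, align 2] → 4; @4: pitch [4B, align 4] → 8; size 8, align 4
@0: attrs [8B, align 2] → 8
@8: size [28B, align 2] → 36
@36: blocks [8B, align 2] → 44
@44: n_entries [4B, align 2] → 48
@48: signature [8B, align 2] → 56
@56: reserved [1B, align 1] → 57
+1 pad (align 2)
@58: mtime [4B, align 2] → 62
size 62, align 2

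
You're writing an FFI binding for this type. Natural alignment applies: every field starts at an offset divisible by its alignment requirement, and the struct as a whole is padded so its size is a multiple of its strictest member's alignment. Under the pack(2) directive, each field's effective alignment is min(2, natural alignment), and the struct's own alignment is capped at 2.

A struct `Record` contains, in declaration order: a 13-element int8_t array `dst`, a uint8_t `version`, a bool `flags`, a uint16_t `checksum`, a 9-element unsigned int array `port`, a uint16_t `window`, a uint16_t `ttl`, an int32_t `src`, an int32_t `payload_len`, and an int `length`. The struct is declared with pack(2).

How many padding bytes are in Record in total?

1

@0: dst [13B, align 1] → 13
@13: version [1B, align 1] → 14
@14: flags [1B, align 1] → 15
+1 pad (align 2)
@16: checksum [2B, align 2] → 18
@18: port [36B, align 2] → 54
@54: window [2B, align 2] → 56
@56: ttl [2B, align 2] → 58
@58: src [4B, align 2] → 62
@62: payload_len [4B, align 2] → 66
@66: length [4B, align 2] → 70
size 70, align 2
data bytes 69, size 70 → padding 1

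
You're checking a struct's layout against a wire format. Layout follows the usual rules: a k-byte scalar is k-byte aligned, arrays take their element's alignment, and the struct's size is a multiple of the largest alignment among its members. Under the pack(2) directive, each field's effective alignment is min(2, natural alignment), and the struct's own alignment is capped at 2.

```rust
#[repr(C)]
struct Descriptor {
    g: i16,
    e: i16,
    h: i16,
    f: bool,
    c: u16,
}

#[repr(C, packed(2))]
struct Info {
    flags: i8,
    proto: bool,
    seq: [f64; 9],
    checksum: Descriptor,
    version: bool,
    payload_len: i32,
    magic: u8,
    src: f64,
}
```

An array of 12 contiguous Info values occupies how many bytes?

1200

Descriptor: g at 0 (size 2, align 2) → ends 2; e at 2 (size 2, align 2) → ends 4; h at 4 (size 2, align 2) → ends 6; f at 6 (size 1, align 1) → ends 7; pad 1 to align 2 for c; c at 8 (size 2, align 2) → ends 10; total 10 bytes, alignment 2
flags at 0 (size 1, align 1) → ends 1
proto at 1 (size 1, align 1) → ends 2
seq at 2 (size 72, align 2) → ends 74
checksum at 74 (size 10, align 2) → ends 84
version at 84 (size 1, align 1) → ends 85
pad 1 to align 2 for payload_len
payload_len at 86 (size 4, align 2) → ends 90
magic at 90 (size 1, align 1) → ends 91
pad 1 to align 2 for src
src at 92 (size 8, align 2) → ends 100
total 100 bytes, alignment 2
array of 12: 12 × 100 = 1200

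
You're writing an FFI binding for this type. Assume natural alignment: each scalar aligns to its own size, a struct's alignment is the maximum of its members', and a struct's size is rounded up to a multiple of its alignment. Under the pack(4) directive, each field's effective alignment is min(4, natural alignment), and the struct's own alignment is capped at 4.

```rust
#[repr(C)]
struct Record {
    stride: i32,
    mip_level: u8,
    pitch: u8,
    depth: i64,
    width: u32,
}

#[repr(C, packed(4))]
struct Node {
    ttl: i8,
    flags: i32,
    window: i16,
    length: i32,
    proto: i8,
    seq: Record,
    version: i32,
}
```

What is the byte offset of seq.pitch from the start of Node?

Record: stride at 0 (size 4, align 4) → ends 4; mip_level at 4 (size 1, align 1) → ends 5; pitch at 5 (size 1, align 1) → ends 6; pad 2 to align 8 for depth; depth at 8 (size 8, align 8) → ends 16; width at 16 (size 4, align 4) → ends 20; tail pad 4 to reach multiple of 8; total 24 bytes, alignment 8
ttl at 0 (size 1, align 1) → ends 1
pad 3 to align 4 for flags
flags at 4 (size 4, align 4) → ends 8
window at 8 (size 2, align 2) → ends 10
pad 2 to align 4 for length
length at 12 (size 4, align 4) → ends 16
proto at 16 (size 1, align 1) → ends 17
pad 3 to align 4 for seq
seq at 20 (size 24, align 4) → ends 44
within Record: pitch at 5
20 + 5 = 25

25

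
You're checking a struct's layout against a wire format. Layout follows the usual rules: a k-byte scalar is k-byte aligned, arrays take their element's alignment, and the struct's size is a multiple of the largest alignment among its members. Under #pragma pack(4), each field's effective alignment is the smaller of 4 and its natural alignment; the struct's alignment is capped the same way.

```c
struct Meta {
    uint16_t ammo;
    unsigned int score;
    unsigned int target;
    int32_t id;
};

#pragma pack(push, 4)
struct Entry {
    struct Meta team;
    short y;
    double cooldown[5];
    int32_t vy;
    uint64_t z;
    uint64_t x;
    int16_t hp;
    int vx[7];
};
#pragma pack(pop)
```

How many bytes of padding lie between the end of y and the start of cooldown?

2

Meta: ammo at 0 (size 2, align 2) → ends 2; pad 2 to align 4 for score; score at 4 (size 4, align 4) → ends 8; target at 8 (size 4, align 4) → ends 12; id at 12 (size 4, align 4) → ends 16; total 16 bytes, alignment 4
team at 0 (size 16, align 4) → ends 16
y at 16 (size 2, align 2) → ends 18
pad 2 to align 4 for cooldown
cooldown at 20 (size 40, align 4) → ends 60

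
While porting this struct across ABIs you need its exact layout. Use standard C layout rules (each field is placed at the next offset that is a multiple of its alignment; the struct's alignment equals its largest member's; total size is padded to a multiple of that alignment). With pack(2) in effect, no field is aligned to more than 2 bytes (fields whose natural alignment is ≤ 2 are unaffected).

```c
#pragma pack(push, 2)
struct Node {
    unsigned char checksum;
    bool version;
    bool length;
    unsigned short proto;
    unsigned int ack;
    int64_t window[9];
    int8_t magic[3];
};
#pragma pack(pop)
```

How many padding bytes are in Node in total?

2

@0: checksum [1B, align 1] → 1
@1: version [1B, align 1] → 2
@2: length [1B, align 1] → 3
+1 pad (align 2)
@4: proto [2B, align 2] → 6
@6: ack [4B, align 2] → 10
@10: window [72B, align 2] → 82
@82: magic [3B, align 1] → 85
+1 tail pad (align 2)
size 86, align 2
data bytes 84, size 86 → padding 2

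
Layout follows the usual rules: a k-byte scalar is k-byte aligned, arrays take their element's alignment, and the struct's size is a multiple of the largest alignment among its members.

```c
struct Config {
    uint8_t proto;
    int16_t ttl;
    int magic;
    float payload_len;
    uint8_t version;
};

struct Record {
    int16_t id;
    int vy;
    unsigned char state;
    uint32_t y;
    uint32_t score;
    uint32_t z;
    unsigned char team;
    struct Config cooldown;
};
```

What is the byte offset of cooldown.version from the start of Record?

40

Config: proto at 0 (size 1, align 1) → ends 1; pad 1 to align 2 for ttl; ttl at 2 (size 2, align 2) → ends 4; magic at 4 (size 4, align 4) → ends 8; payload_len at 8 (size 4, align 4) → ends 12; version at 12 (size 1, align 1) → ends 13; tail pad 3 to reach multiple of 4; total 16 bytes, alignment 4
id at 0 (size 2, align 2) → ends 2
pad 2 to align 4 for vy
vy at 4 (size 4, align 4) → ends 8
state at 8 (size 1, align 1) → ends 9
pad 3 to align 4 for y
y at 12 (size 4, align 4) → ends 16
score at 16 (size 4, align 4) → ends 20
z at 20 (size 4, align 4) → ends 24
team at 24 (size 1, align 1) → ends 25
pad 3 to align 4 for cooldown
cooldown at 28 (size 16, align 4) → ends 44
within Config: version at 12
28 + 12 = 40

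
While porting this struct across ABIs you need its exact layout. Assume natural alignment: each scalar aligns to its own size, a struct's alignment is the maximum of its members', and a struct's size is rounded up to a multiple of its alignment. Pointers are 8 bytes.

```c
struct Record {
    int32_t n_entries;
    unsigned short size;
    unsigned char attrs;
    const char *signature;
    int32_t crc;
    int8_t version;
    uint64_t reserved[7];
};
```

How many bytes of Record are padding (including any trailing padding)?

0..4  n_entries  (4B, 4-aligned)
4..6  size  (2B, 2-aligned)
6..7  attrs  (1B, 1-aligned)
7..8  -- padding (1B)
8..16  signature  (8B, 8-aligned)
16..20  crc  (4B, 4-aligned)
20..21  version  (1B, 1-aligned)
21..24  -- padding (3B)
24..80  reserved  (56B, 8-aligned)
sizeof = 80, alignof = 8
data bytes 76, size 80 → padding 4

4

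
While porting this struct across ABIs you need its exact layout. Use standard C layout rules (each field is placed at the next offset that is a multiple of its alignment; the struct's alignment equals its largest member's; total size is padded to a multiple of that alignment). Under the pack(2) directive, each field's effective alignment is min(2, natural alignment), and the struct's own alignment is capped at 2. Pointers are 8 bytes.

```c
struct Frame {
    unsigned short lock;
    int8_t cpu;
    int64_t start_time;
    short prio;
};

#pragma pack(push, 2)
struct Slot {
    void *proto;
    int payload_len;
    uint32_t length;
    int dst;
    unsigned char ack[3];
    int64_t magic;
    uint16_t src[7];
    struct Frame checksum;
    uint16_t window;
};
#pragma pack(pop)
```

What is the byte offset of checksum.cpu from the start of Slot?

48

Frame: lock at 0 (size 2, align 2) → ends 2; cpu at 2 (size 1, align 1) → ends 3; pad 5 to align 8 for start_time; start_time at 8 (size 8, align 8) → ends 16; prio at 16 (size 2, align 2) → ends 18; tail pad 6 to reach multiple of 8; total 24 bytes, alignment 8
proto at 0 (size 8, align 2) → ends 8
payload_len at 8 (size 4, align 2) → ends 12
length at 12 (size 4, align 2) → ends 16
dst at 16 (size 4, align 2) → ends 20
ack at 20 (size 3, align 1) → ends 23
pad 1 to align 2 for magic
magic at 24 (size 8, align 2) → ends 32
src at 32 (size 14, align 2) → ends 46
checksum at 46 (size 24, align 2) → ends 70
within Frame: cpu at 2
46 + 2 = 48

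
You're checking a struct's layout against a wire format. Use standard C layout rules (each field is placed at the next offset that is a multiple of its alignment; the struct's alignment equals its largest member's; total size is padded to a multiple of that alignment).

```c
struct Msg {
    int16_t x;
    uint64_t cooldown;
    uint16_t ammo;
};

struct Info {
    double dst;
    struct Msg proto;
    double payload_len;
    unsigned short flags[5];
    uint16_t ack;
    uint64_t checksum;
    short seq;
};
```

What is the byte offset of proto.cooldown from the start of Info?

16

Msg: x at 0 (size 2, align 2) → ends 2; pad 6 to align 8 for cooldown; cooldown at 8 (size 8, align 8) → ends 16; ammo at 16 (size 2, align 2) → ends 18; tail pad 6 to reach multiple of 8; total 24 bytes, alignment 8
dst at 0 (size 8, align 8) → ends 8
proto at 8 (size 24, align 8) → ends 32
within Msg: cooldown at 8
8 + 8 = 16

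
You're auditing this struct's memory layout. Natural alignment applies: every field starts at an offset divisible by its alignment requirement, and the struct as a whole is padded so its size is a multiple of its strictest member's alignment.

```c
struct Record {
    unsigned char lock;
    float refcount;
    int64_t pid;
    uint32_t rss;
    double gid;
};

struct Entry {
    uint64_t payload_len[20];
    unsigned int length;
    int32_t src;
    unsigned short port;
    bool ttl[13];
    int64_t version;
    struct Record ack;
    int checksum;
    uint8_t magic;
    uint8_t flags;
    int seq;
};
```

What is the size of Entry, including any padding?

Record: 0..1  lock  (1B, 1-aligned); 1..4  -- padding (3B); 4..8  refcount  (4B, 4-aligned); 8..16  pid  (8B, 8-aligned); 16..20  rss  (4B, 4-aligned); 20..24  -- padding (4B); 24..32  gid  (8B, 8-aligned); sizeof = 32, alignof = 8
0..160  payload_len  (160B, 8-aligned)
160..164  length  (4B, 4-aligned)
164..168  src  (4B, 4-aligned)
168..170  port  (2B, 2-aligned)
170..183  ttl  (13B, 1-aligned)
183..184  -- padding (1B)
184..192  version  (8B, 8-aligned)
192..224  ack  (32B, 8-aligned)
224..228  checksum  (4B, 4-aligned)
228..229  magic  (1B, 1-aligned)
229..230  flags  (1B, 1-aligned)
230..232  -- padding (2B)
232..236  seq  (4B, 4-aligned)
236..240  -- tail padding (4B)
sizeof = 240, alignof = 8

240 bytes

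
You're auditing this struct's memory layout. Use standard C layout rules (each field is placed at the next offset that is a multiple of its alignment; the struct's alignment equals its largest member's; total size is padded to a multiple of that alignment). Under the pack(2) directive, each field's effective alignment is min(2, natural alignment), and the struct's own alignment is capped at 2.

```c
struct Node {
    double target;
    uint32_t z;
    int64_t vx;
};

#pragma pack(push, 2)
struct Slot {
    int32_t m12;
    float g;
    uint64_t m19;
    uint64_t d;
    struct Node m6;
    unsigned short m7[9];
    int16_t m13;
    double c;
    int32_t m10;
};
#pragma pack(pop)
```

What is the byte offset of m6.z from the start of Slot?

Node: @0: target [8B, align 8] → 8; @8: z [4B, align 4] → 12; +4 pad (align 8); @16: vx [8B, align 8] → 24; size 24, align 8
@0: m12 [4B, align 2] → 4
@4: g [4B, align 2] → 8
@8: m19 [8B, align 2] → 16
@16: d [8B, align 2] → 24
@24: m6 [24B, align 2] → 48
within Node: z at 8
24 + 8 = 32

32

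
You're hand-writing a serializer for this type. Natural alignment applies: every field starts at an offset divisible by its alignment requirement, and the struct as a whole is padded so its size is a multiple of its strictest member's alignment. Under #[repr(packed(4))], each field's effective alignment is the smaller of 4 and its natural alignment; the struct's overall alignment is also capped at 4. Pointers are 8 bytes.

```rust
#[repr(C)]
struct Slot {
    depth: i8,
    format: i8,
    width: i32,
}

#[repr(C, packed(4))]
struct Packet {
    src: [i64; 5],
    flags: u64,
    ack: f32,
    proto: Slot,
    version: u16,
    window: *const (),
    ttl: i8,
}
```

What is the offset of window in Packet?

64

Slot: depth at 0 (size 1, align 1) → ends 1; format at 1 (size 1, align 1) → ends 2; pad 2 to align 4 for width; width at 4 (size 4, align 4) → ends 8; total 8 bytes, alignment 4
src at 0 (size 40, align 4) → ends 40
flags at 40 (size 8, align 4) → ends 48
ack at 48 (size 4, align 4) → ends 52
proto at 52 (size 8, align 4) → ends 60
version at 60 (size 2, align 2) → ends 62
pad 2 to align 4 for window
window at 64 (size 8, align 4) → ends 72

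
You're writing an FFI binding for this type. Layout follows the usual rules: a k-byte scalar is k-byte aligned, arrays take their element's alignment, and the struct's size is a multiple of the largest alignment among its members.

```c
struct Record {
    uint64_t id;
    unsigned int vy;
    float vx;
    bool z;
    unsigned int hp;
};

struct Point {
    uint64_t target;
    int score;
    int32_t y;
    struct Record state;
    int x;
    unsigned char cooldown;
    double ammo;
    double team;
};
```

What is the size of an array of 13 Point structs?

832

Record: @0: id [8B, align 8] → 8; @8: vy [4B, align 4] → 12; @12: vx [4B, align 4] → 16; @16: z [1B, align 1] → 17; +3 pad (align 4); @20: hp [4B, align 4] → 24; size 24, align 8
@0: target [8B, align 8] → 8
@8: score [4B, align 4] → 12
@12: y [4B, align 4] → 16
@16: state [24B, align 8] → 40
@40: x [4B, align 4] → 44
@44: cooldown [1B, align 1] → 45
+3 pad (align 8)
@48: ammo [8B, align 8] → 56
@56: team [8B, align 8] → 64
size 64, align 8
array of 13: 13 × 64 = 832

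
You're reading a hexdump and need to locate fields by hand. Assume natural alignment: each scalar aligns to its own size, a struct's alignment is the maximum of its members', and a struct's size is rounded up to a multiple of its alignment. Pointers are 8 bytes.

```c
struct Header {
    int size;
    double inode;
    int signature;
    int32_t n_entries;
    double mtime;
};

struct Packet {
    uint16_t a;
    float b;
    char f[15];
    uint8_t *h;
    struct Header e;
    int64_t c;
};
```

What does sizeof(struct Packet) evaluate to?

Header: size at 0 (size 4, align 4) → ends 4; pad 4 to align 8 for inode; inode at 8 (size 8, align 8) → ends 16; signature at 16 (size 4, align 4) → ends 20; n_entries at 20 (size 4, align 4) → ends 24; mtime at 24 (size 8, align 8) → ends 32; total 32 bytes, alignment 8
a at 0 (size 2, align 2) → ends 2
pad 2 to align 4 for b
b at 4 (size 4, align 4) → ends 8
f at 8 (size 15, align 1) → ends 23
pad 1 to align 8 for h
h at 24 (size 8, align 8) → ends 32
e at 32 (size 32, align 8) → ends 64
c at 64 (size 8, align 8) → ends 72
total 72 bytes, alignment 8

72 bytes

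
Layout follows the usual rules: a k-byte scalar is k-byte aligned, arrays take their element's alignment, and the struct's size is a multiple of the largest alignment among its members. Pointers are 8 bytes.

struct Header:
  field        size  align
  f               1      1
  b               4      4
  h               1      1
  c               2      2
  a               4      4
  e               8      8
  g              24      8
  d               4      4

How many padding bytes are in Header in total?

8

@0: f [1B, align 1] → 1
+3 pad (align 4)
@4: b [4B, align 4] → 8
@8: h [1B, align 1] → 9
+1 pad (align 2)
@10: c [2B, align 2] → 12
@12: a [4B, align 4] → 16
@16: e [8B, align 8] → 24
@24: g [24B, align 8] → 48
@48: d [4B, align 4] → 52
+4 tail pad (align 8)
size 56, align 8
data bytes 48, size 56 → padding 8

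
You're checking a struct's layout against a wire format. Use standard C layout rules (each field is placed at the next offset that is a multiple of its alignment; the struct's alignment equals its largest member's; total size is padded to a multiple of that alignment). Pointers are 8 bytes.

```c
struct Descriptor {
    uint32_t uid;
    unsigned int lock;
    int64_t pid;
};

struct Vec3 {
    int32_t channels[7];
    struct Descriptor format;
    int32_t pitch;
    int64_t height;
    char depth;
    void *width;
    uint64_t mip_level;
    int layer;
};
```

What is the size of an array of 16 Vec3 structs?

Descriptor: @0: uid [4B, align 4] → 4; @4: lock [4B, align 4] → 8; @8: pid [8B, align 8] → 16; size 16, align 8
@0: channels [28B, align 4] → 28
+4 pad (align 8)
@32: format [16B, align 8] → 48
@48: pitch [4B, align 4] → 52
+4 pad (align 8)
@56: height [8B, align 8] → 64
@64: depth [1B, align 1] → 65
+7 pad (align 8)
@72: width [8B, align 8] → 80
@80: mip_level [8B, align 8] → 88
@88: layer [4B, align 4] → 92
+4 tail pad (align 8)
size 96, align 8
array of 16: 16 × 96 = 1536

1536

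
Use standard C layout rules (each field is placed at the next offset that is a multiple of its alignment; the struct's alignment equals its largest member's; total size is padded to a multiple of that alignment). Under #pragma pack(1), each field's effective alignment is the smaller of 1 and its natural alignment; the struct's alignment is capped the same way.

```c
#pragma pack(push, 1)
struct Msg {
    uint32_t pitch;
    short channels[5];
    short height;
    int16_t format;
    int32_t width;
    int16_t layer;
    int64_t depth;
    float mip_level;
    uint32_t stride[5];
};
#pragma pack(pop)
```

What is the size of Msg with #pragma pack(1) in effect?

56

@0: pitch [4B, align 1] → 4
@4: channels [10B, align 1] → 14
@14: height [2B, align 1] → 16
@16: format [2B, align 1] → 18
@18: width [4B, align 1] → 22
@22: layer [2B, align 1] → 24
@24: depth [8B, align 1] → 32
@32: mip_level [4B, align 1] → 36
@36: stride [20B, align 1] → 56
size 56, align 1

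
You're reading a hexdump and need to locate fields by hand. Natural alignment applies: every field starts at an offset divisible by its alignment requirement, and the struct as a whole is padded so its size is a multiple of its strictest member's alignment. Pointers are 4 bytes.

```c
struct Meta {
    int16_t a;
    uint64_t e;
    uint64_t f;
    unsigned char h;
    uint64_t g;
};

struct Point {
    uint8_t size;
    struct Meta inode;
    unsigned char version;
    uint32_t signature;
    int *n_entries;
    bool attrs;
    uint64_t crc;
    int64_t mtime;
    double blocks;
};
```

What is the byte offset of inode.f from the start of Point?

Meta: 0..2  a  (2B, 2-aligned); 2..8  -- padding (6B); 8..16  e  (8B, 8-aligned); 16..24  f  (8B, 8-aligned); 24..25  h  (1B, 1-aligned); 25..32  -- padding (7B); 32..40  g  (8B, 8-aligned); sizeof = 40, alignof = 8
0..1  size  (1B, 1-aligned)
1..8  -- padding (7B)
8..48  inode  (40B, 8-aligned)
within Meta: f at 16
8 + 16 = 24

24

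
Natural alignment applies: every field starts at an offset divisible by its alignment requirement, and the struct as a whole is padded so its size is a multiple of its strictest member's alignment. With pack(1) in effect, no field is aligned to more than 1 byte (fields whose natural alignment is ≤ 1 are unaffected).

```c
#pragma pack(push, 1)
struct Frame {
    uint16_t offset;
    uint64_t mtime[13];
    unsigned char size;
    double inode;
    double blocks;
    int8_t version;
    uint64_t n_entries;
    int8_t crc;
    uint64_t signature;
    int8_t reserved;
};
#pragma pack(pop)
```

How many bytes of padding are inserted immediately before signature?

0

0..2  offset  (2B, 1-aligned)
2..106  mtime  (104B, 1-aligned)
106..107  size  (1B, 1-aligned)
107..115  inode  (8B, 1-aligned)
115..123  blocks  (8B, 1-aligned)
123..124  version  (1B, 1-aligned)
124..132  n_entries  (8B, 1-aligned)
132..133  crc  (1B, 1-aligned)
133..141  signature  (8B, 1-aligned)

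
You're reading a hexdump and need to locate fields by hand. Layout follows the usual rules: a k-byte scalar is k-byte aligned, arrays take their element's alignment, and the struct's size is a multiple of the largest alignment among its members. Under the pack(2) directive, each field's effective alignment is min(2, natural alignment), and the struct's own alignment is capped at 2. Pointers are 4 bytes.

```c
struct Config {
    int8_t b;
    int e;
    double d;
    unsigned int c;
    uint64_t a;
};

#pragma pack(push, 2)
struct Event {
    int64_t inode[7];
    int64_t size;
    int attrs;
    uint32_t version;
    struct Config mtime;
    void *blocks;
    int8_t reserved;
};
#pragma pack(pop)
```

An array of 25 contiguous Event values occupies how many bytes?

Config: @0: b [1B, align 1] → 1; +3 pad (align 4); @4: e [4B, align 4] → 8; @8: d [8B, align 8] → 16; @16: c [4B, align 4] → 20; +4 pad (align 8); @24: a [8B, align 8] → 32; size 32, align 8
@0: inode [56B, align 2] → 56
@56: size [8B, align 2] → 64
@64: attrs [4B, align 2] → 68
@68: version [4B, align 2] → 72
@72: mtime [32B, align 2] → 104
@104: blocks [4B, align 2] → 108
@108: reserved [1B, align 1] → 109
+1 tail pad (align 2)
size 110, align 2
array of 25: 25 × 110 = 2750

2750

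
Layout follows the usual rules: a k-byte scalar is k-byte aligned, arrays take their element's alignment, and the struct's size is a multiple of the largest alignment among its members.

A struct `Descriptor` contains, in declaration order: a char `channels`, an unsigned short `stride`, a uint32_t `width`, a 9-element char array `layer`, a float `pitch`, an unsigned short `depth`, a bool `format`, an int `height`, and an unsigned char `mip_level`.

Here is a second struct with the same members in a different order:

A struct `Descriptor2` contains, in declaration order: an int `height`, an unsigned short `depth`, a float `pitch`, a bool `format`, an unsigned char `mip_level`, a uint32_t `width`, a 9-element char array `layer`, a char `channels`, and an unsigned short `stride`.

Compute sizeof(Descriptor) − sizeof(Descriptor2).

channels at 0 (size 1, align 1) → ends 1
pad 1 to align 2 for stride
stride at 2 (size 2, align 2) → ends 4
width at 4 (size 4, align 4) → ends 8
layer at 8 (size 9, align 1) → ends 17
pad 3 to align 4 for pitch
pitch at 20 (size 4, align 4) → ends 24
depth at 24 (size 2, align 2) → ends 26
format at 26 (size 1, align 1) → ends 27
pad 1 to align 4 for height
height at 28 (size 4, align 4) → ends 32
mip_level at 32 (size 1, align 1) → ends 33
tail pad 3 to reach multiple of 4
total 36 bytes, alignment 4
— Descriptor2 —
height at 0 (size 4, align 4) → ends 4
depth at 4 (size 2, align 2) → ends 6
pad 2 to align 4 for pitch
pitch at 8 (size 4, align 4) → ends 12
format at 12 (size 1, align 1) → ends 13
mip_level at 13 (size 1, align 1) → ends 14
pad 2 to align 4 for width
width at 16 (size 4, align 4) → ends 20
layer at 20 (size 9, align 1) → ends 29
channels at 29 (size 1, align 1) → ends 30
stride at 30 (size 2, align 2) → ends 32
total 32 bytes, alignment 4
36 − 32 = 4

4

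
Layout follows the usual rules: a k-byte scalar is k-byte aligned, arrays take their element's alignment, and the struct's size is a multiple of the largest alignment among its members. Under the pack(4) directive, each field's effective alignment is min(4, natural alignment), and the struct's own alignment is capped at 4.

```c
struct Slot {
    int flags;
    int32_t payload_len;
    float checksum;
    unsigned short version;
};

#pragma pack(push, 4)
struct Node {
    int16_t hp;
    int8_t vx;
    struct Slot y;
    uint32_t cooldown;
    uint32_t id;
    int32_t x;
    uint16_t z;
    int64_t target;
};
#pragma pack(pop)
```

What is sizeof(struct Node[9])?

396

Slot: @0: flags [4B, align 4] → 4; @4: payload_len [4B, align 4] → 8; @8: checksum [4B, align 4] → 12; @12: version [2B, align 2] → 14; +2 tail pad (align 4); size 16, align 4
@0: hp [2B, align 2] → 2
@2: vx [1B, align 1] → 3
+1 pad (align 4)
@4: y [16B, align 4] → 20
@20: cooldown [4B, align 4] → 24
@24: id [4B, align 4] → 28
@28: x [4B, align 4] → 32
@32: z [2B, align 2] → 34
+2 pad (align 4)
@36: target [8B, align 4] → 44
size 44, align 4
array of 9: 9 × 44 = 396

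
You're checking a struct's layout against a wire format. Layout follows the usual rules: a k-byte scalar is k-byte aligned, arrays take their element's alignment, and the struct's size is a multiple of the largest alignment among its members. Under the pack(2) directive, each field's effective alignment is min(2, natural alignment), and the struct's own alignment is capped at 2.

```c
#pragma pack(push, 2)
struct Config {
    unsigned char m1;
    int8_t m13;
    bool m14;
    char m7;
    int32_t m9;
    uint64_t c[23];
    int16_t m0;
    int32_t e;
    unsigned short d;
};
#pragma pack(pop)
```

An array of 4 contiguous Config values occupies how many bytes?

0..1  m1  (1B, 1-aligned)
1..2  m13  (1B, 1-aligned)
2..3  m14  (1B, 1-aligned)
3..4  m7  (1B, 1-aligned)
4..8  m9  (4B, 2-aligned)
8..192  c  (184B, 2-aligned)
192..194  m0  (2B, 2-aligned)
194..198  e  (4B, 2-aligned)
198..200  d  (2B, 2-aligned)
sizeof = 200, alignof = 2
array of 4: 4 × 200 = 800

800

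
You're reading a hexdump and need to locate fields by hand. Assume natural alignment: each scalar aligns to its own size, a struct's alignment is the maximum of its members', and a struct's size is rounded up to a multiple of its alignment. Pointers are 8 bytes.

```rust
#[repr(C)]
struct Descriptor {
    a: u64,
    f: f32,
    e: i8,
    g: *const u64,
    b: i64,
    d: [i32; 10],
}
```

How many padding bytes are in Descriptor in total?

a at 0 (size 8, align 8) → ends 8
f at 8 (size 4, align 4) → ends 12
e at 12 (size 1, align 1) → ends 13
pad 3 to align 8 for g
g at 16 (size 8, align 8) → ends 24
b at 24 (size 8, align 8) → ends 32
d at 32 (size 40, align 4) → ends 72
total 72 bytes, alignment 8
data bytes 69, size 72 → padding 3

3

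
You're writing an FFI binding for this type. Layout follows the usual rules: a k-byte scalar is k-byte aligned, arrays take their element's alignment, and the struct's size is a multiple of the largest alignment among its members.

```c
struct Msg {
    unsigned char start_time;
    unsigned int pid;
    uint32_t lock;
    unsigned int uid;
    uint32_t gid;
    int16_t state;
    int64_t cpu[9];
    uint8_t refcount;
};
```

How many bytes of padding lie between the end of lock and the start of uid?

start_time at 0 (size 1, align 1) → ends 1
pad 3 to align 4 for pid
pid at 4 (size 4, align 4) → ends 8
lock at 8 (size 4, align 4) → ends 12
uid at 12 (size 4, align 4) → ends 16

0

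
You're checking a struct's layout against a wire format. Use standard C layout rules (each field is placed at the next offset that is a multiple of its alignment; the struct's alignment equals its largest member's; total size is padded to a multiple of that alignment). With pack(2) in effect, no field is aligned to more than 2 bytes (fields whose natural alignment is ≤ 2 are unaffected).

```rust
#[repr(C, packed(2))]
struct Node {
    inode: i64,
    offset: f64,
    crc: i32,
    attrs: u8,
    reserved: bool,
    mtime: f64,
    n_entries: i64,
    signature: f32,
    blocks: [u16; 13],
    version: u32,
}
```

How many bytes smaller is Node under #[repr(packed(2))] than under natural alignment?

natural layout:
  @0: inode [8B, align 8] → 8
  @8: offset [8B, align 8] → 16
  @16: crc [4B, align 4] → 20
  @20: attrs [1B, align 1] → 21
  @21: reserved [1B, align 1] → 22
  +2 pad (align 8)
  @24: mtime [8B, align 8] → 32
  @32: n_entries [8B, align 8] → 40
  @40: signature [4B, align 4] → 44
  @44: blocks [26B, align 2] → 70
  +2 pad (align 4)
  @72: version [4B, align 4] → 76
  +4 tail pad (align 8)
  size 80, align 8
packed(2) layout:
  @0: inode [8B, align 2] → 8
  @8: offset [8B, align 2] → 16
  @16: crc [4B, align 2] → 20
  @20: attrs [1B, align 1] → 21
  @21: reserved [1B, align 1] → 22
  @22: mtime [8B, align 2] → 30
  @30: n_entries [8B, align 2] → 38
  @38: signature [4B, align 2] → 42
  @42: blocks [26B, align 2] → 68
  @68: version [4B, align 2] → 72
  size 72, align 2
80 − 72 = 8

8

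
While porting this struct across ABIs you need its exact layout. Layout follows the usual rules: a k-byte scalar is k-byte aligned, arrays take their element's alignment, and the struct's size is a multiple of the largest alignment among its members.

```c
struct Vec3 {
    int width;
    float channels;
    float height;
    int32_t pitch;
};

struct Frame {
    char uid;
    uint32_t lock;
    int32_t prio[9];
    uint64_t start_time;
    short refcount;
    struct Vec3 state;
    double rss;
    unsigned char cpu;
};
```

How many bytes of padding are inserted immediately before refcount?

0

Vec3: 0..4  width  (4B, 4-aligned); 4..8  channels  (4B, 4-aligned); 8..12  height  (4B, 4-aligned); 12..16  pitch  (4B, 4-aligned); sizeof = 16, alignof = 4
0..1  uid  (1B, 1-aligned)
1..4  -- padding (3B)
4..8  lock  (4B, 4-aligned)
8..44  prio  (36B, 4-aligned)
44..48  -- padding (4B)
48..56  start_time  (8B, 8-aligned)
56..58  refcount  (2B, 2-aligned)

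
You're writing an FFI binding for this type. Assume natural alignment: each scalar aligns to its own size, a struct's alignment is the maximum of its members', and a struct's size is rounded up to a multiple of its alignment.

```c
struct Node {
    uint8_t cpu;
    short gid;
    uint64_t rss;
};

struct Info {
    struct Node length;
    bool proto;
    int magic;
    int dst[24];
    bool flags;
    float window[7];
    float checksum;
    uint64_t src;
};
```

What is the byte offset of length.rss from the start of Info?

Node: 0..1  cpu  (1B, 1-aligned); 1..2  -- padding (1B); 2..4  gid  (2B, 2-aligned); 4..8  -- padding (4B); 8..16  rss  (8B, 8-aligned); sizeof = 16, alignof = 8
0..16  length  (16B, 8-aligned)
within Node: rss at 8
0 + 8 = 8

8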